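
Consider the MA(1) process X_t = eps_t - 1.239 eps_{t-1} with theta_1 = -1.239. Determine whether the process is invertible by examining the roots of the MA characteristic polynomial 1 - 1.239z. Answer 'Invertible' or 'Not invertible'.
\text{Not invertible}

The MA(q) characteristic polynomial is P(z) = 1 - 1.239z.
Invertibility requires all roots to lie outside the unit circle, i.e. |z| > 1 for every root.
This is linear in z: 1 + (-1.239) z = 0  =>  z = -1/(-1.239) = 0.807103,  |z| = 0.807103.
Moduli of all roots: 0.8071.
All moduli strictly greater than 1? No.
Verdict: Not invertible.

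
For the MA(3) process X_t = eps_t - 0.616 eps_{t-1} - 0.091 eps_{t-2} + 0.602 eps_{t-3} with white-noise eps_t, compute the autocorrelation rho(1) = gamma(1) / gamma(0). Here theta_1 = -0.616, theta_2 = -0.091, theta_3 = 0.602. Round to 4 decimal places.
\rho(1) = -0.3512

For an MA(q) process with theta_0 = 1, the autocovariance is
  gamma(k) = sigma^2 * sum_{i=0..q-k} theta_i * theta_{i+k},
and rho(k) = gamma(k) / gamma(0). Sigma^2 cancels.
  numerator   = (1)*(-0.616) + (-0.616)*(-0.091) + (-0.091)*(0.602) = -0.614726.
  denominator = (1)^2 + (-0.616)^2 + (-0.091)^2 + (0.602)^2 = 1.750141.
  rho(1) = -0.614726 / 1.750141 = -0.3512.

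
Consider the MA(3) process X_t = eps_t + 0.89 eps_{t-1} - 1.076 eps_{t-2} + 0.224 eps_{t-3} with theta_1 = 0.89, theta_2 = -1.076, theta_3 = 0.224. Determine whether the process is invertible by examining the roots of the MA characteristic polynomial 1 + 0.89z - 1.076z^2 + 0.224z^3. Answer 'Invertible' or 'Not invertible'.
\text{Not invertible}

The MA(q) characteristic polynomial is P(z) = 1 + 0.89z - 1.076z^2 + 0.224z^3.
Invertibility requires all roots to lie outside the unit circle, i.e. |z| > 1 for every root.
Degree 3: look for a simple real root z0 first, then factor out (1 - z/z0) and solve the remaining quadratic.
Testing z0 = 2.5: P(2.5) = 1 + (0.89)(2.5) + (-1.076)(2.5)^2 + (0.224)(2.5)^3
  = 1 + (2.225) + (-6.725) + (3.5) = 0.  So z_0 = 2.5 is a root, |z_0| = 2.5.
Divide out the factor (1 - 0.4 z) = (1 - z/z0) (since 1/z0 = 0.4):
  P(z) = (1 - 0.4 z)(1 + (1.29) z + (-0.56) z^2)
  [check: z-coef 1.29 - (0.4) = 0.89; z^2-coef -0.56 - (0.4)(1.29) = -1.076; z^3-coef -(0.4)(-0.56) = 0.224.]
Remaining roots from the quadratic factor 1 + (1.29) z + (-0.56) z^2:
  Set 1 + (1.29) z + (-0.56) z^2 = 0, i.e. a z^2 + b z + c = 0 with a = -0.56, b = 1.29, c = 1.
  Discriminant D = b^2 - 4ac = (1.29)^2 - 4*(-0.56)*1 = 1.6641 - (-2.24) = 3.9041.
  D >= 0, so the roots are real: z = (-b +/- sqrt(D)) / (2a) = (-1.29 +/- 1.97588) / (-1.12).
    z_1 = (-1.29 + 1.97588) / (-1.12) = -0.6124,   |z_1| = 0.6124.
    z_2 = (-1.29 - 1.97588) / (-1.12) = 2.916,   |z_2| = 2.916.
Moduli of all roots: 2.5000, 0.6124, 2.9160.
All moduli strictly greater than 1? No.
Verdict: Not invertible.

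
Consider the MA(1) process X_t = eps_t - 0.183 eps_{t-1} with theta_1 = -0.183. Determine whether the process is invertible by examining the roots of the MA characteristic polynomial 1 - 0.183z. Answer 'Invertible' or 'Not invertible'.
\text{Invertible}

The MA(q) characteristic polynomial is P(z) = 1 - 0.183z.
Invertibility requires all roots to lie outside the unit circle, i.e. |z| > 1 for every root.
This is linear in z: 1 + (-0.183) z = 0  =>  z = -1/(-0.183) = 5.464481,  |z| = 5.464481.
Moduli of all roots: 5.4645.
All moduli strictly greater than 1? Yes.
Verdict: Invertible.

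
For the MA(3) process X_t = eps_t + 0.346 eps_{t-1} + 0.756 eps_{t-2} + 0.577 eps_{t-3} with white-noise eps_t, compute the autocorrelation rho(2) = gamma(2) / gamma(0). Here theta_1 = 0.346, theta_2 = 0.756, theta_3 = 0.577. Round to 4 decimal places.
\rho(2) = 0.4721

For an MA(q) process with theta_0 = 1, the autocovariance is
  gamma(k) = sigma^2 * sum_{i=0..q-k} theta_i * theta_{i+k},
and rho(k) = gamma(k) / gamma(0). Sigma^2 cancels.
  numerator   = (1)*(0.756) + (0.346)*(0.577) = 0.955642.
  denominator = (1)^2 + (0.346)^2 + (0.756)^2 + (0.577)^2 = 2.024181.
  rho(2) = 0.955642 / 2.024181 = 0.4721.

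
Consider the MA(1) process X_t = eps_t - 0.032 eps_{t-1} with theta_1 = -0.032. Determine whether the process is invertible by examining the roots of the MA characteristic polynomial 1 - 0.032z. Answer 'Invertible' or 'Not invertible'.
\text{Invertible}

The MA(q) characteristic polynomial is P(z) = 1 - 0.032z.
Invertibility requires all roots to lie outside the unit circle, i.e. |z| > 1 for every root.
This is linear in z: 1 + (-0.032) z = 0  =>  z = -1/(-0.032) = 31.25,  |z| = 31.25.
Moduli of all roots: 31.2500.
All moduli strictly greater than 1? Yes.
Verdict: Invertible.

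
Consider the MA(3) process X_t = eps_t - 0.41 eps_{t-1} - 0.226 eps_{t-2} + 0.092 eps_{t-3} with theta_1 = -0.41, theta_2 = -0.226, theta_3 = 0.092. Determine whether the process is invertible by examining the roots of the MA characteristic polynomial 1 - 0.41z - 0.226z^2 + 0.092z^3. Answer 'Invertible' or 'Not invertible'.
\text{Invertible}

The MA(q) characteristic polynomial is P(z) = 1 - 0.41z - 0.226z^2 + 0.092z^3.
Invertibility requires all roots to lie outside the unit circle, i.e. |z| > 1 for every root.
Degree 3: look for a simple real root z0 first, then factor out (1 - z/z0) and solve the remaining quadratic.
Testing z0 = 2.5: P(2.5) = 1 + (-0.41)(2.5) + (-0.226)(2.5)^2 + (0.092)(2.5)^3
  = 1 + (-1.025) + (-1.4125) + (1.4375) = 0.  So z_0 = 2.5 is a root, |z_0| = 2.5.
Divide out the factor (1 - 0.4 z) = (1 - z/z0) (since 1/z0 = 0.4):
  P(z) = (1 - 0.4 z)(1 + (-0.01) z + (-0.23) z^2)
  [check: z-coef -0.01 - (0.4) = -0.41; z^2-coef -0.23 - (0.4)(-0.01) = -0.226; z^3-coef -(0.4)(-0.23) = 0.092.]
Remaining roots from the quadratic factor 1 + (-0.01) z + (-0.23) z^2:
  Set 1 + (-0.01) z + (-0.23) z^2 = 0, i.e. a z^2 + b z + c = 0 with a = -0.23, b = -0.01, c = 1.
  Discriminant D = b^2 - 4ac = (-0.01)^2 - 4*(-0.23)*1 = 0.0001 - (-0.92) = 0.9201.
  D >= 0, so the roots are real: z = (-b +/- sqrt(D)) / (2a) = (0.01 +/- 0.959218) / (-0.46).
    z_1 = (0.01 + 0.959218) / (-0.46) = -2.107,   |z_1| = 2.107.
    z_2 = (0.01 - 0.959218) / (-0.46) = 2.0635,   |z_2| = 2.0635.
Moduli of all roots: 2.5000, 2.1070, 2.0635.
All moduli strictly greater than 1? Yes.
Verdict: Invertible.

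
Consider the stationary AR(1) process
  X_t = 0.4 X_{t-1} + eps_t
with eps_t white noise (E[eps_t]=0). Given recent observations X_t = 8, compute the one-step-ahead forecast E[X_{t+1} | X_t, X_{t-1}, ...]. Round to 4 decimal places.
E[X_{t+1} \mid \mathcal F_t] = 3.2000

For an AR(p) model X_t = c + sum_i phi_i X_{t-i} + eps_t, the
one-step-ahead conditional mean is
  E[X_{t+1} | X_t, ...] = c + sum_i phi_i X_{t+1-i}.
Substitute known values:
  E[X_{t+1} | ...] = (0.4) * (8)
                   = 3.2000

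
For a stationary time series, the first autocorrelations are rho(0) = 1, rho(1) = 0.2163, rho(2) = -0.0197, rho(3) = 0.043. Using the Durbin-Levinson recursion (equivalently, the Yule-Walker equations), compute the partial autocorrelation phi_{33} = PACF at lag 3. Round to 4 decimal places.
\phi_{33} = 0.0660

The PACF at lag k is phi_{kk}, the last component of the solution
to the Yule-Walker system G_k phi = r_k where
  (G_k)_{ij} = rho(|i - j|), (r_k)_i = rho(i), i,j = 1..k.
Equivalently, Durbin-Levinson gives phi_{kk} iteratively:
  phi_{11} = rho(1)
  phi_{kk} = [rho(k) - sum_{j=1..k-1} phi_{k-1,j} rho(k-j)]
            / [1 - sum_{j=1..k-1} phi_{k-1,j} rho(j)],
  phi_{k,j} = phi_{k-1,j} - phi_{kk} phi_{k-1,k-j},  j = 1..k-1.
Step k = 1:
  phi_11 = rho(1) = 0.2163.
Step k = 2:
  phi_22 = [rho(2) - phi_11 rho(1)] / [1 - phi_11 rho(1)] = [-0.0197 - (0.2163)(0.2163)] / [1 - (0.2163)(0.2163)]
         = -0.06648569 / 0.95321431 = -0.069749.
  Update: phi_21 = phi_11 - phi_22 phi_11 = 0.2163 - (-0.069749)(0.2163) = 0.231387.
Step k = 3:
  phi_33 = [rho(3) - phi_21 rho(2) - phi_22 rho(1)] / [1 - phi_21 rho(1) - phi_22 rho(2)]
    numerator   = 0.043 - (0.231387)(-0.0197) - (-0.069749)(0.2163) = 0.06264501
    denominator = 1 - (0.231387)(0.2163) - (-0.069749)(-0.0197) = 0.948577
  phi_33 = 0.06264501 / 0.948577 = 0.066.
Therefore phi_{33} = 0.0660.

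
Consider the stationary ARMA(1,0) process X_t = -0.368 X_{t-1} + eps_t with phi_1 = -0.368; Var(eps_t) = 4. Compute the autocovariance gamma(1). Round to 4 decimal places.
\gamma(1) = -1.7026

Multiply the model equation by X_{t-k} and take expectations. With theta_0 = psi_0 = 1 and psi_j the MA(infinity) weights, this gives
  gamma(k) - sum_i phi_i gamma(k-i) = c_k,
  c_k = sigma^2 * sum_{j=k..q} theta_j psi_{j-k}   (c_k = 0 for k > q),
using gamma(-m) = gamma(m).
Pure AR (q = 0): c_0 = sigma^2 = 4, c_k = 0 for k >= 1.
Equations for k = 0 and k = 1 (AR order 1):
  gamma(0) = phi_1 gamma(1) + c_0
  gamma(1) = phi_1 gamma(0) + c_1
Substituting the second into the first: gamma(0) (1 - phi_1^2) = c_0 + phi_1 c_1, so
  gamma(0) = c_0 / (1 - phi_1^2) = 4 / (1 - (-0.368)^2) = 4 / 0.864576 = 4.626545.
  gamma(1) = phi_1 gamma(0) = (-0.368)(4.626545) = -1.702569.
Therefore gamma(1) = -1.7026 (to 4 decimal places).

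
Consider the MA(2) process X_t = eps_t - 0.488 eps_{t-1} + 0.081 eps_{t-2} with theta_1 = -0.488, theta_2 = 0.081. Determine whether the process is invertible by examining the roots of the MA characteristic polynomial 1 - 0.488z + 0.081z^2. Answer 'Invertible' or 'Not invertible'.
\text{Invertible}

The MA(q) characteristic polynomial is P(z) = 1 - 0.488z + 0.081z^2.
Invertibility requires all roots to lie outside the unit circle, i.e. |z| > 1 for every root.
Set 1 + (-0.488) z + (0.081) z^2 = 0, i.e. a z^2 + b z + c = 0 with a = 0.081, b = -0.488, c = 1.
Discriminant D = b^2 - 4ac = (-0.488)^2 - 4*(0.081)*1 = 0.238144 - (0.324) = -0.085856.
D < 0, so the roots are the complex-conjugate pair z = (-b +/- i sqrt(-D)) / (2a) = 3.0123 +/- 1.8087i.
For a conjugate pair |z|^2 = z * conj(z) = (product of roots) = c/a = 1/(0.081) = 12.345679, so |z| = sqrt(12.345679) = 3.5136 for both roots.
Moduli of all roots: 3.5136, 3.5136.
All moduli strictly greater than 1? Yes.
Verdict: Invertible.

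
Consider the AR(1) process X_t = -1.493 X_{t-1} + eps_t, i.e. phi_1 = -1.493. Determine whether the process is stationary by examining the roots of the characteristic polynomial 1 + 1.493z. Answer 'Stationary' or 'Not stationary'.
\text{Not stationary}

The AR(p) characteristic polynomial is P(z) = 1 + 1.493z.
Stationarity requires all roots to lie outside the unit circle, i.e. |z| > 1 for every root.
This is linear in z: 1 + (1.493) z = 0  =>  z = -1/(1.493) = -0.669792,  |z| = 0.669792.
Moduli of all roots: 0.6698.
All moduli strictly greater than 1? No.
Verdict: Not stationary.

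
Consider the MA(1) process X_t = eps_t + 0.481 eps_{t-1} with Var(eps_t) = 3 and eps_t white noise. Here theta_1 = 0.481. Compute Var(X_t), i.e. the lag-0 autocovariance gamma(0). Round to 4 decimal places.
\gamma(0) = 3.6941

For an MA(q) process X_t = eps_t + sum_i theta_i eps_{t-i} with
Var(eps_t) = sigma^2, the variance is
  gamma(0) = sigma^2 * (1 + sum_i theta_i^2).
  sum_i theta_i^2 = (0.481)^2 = 0.231361.
  gamma(0) = 3 * (1 + 0.231361) = 3 * 1.231361 = 3.694083, which rounds to 3.6941.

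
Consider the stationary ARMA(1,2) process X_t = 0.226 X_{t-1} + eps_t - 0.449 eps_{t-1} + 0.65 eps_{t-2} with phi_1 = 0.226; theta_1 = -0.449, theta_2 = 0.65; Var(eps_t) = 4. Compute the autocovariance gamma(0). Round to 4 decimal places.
\gamma(0) = 5.7144

Multiply the model equation by X_{t-k} and take expectations. With theta_0 = psi_0 = 1 and psi_j the MA(infinity) weights, this gives
  gamma(k) - sum_i phi_i gamma(k-i) = c_k,
  c_k = sigma^2 * sum_{j=k..q} theta_j psi_{j-k}   (c_k = 0 for k > q),
using gamma(-m) = gamma(m).
psi-weights needed (psi_j = theta_j + sum_i phi_i psi_{j-i}):
  psi_1 = theta_1 + phi_1 = -0.449 + (0.226) = -0.223
  psi_2 = theta_2 + phi_1 psi_1 = 0.65 + (0.226)(-0.223) = 0.599602
Right-hand sides:
  c_0 = sigma^2 (1 + theta_1 psi_1 + theta_2 psi_2) = 4 * (1 + (-0.449)(-0.223) + (0.65)(0.599602)) = 4 * 1.489868 = 5.959473
  c_1 = sigma^2 (theta_1 + theta_2 psi_1) = 4 * (-0.449 + (0.65)(-0.223)) = -2.3758
  c_2 = sigma^2 theta_2 = 4 * (0.65) = 2.6
Equations for k = 0 and k = 1 (AR order 1):
  gamma(0) = phi_1 gamma(1) + c_0
  gamma(1) = phi_1 gamma(0) + c_1
Substituting the second into the first: gamma(0) (1 - phi_1^2) = c_0 + phi_1 c_1, so
  gamma(0) = (c_0 + phi_1 c_1) / (1 - phi_1^2) = (5.959473 + (0.226)(-2.3758)) / (1 - (0.226)^2) = 5.422542 / 0.948924 = 5.714412.
Therefore gamma(0) = 5.7144 (to 4 decimal places).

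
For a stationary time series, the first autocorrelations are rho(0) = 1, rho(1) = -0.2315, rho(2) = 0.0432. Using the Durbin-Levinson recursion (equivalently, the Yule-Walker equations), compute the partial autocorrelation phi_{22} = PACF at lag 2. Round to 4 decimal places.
\phi_{22} = -0.0110

The PACF at lag k is phi_{kk}, the last component of the solution
to the Yule-Walker system G_k phi = r_k where
  (G_k)_{ij} = rho(|i - j|), (r_k)_i = rho(i), i,j = 1..k.
Equivalently, Durbin-Levinson gives phi_{kk} iteratively:
  phi_{11} = rho(1)
  phi_{kk} = [rho(k) - sum_{j=1..k-1} phi_{k-1,j} rho(k-j)]
            / [1 - sum_{j=1..k-1} phi_{k-1,j} rho(j)],
  phi_{k,j} = phi_{k-1,j} - phi_{kk} phi_{k-1,k-j},  j = 1..k-1.
Step k = 1:
  phi_11 = rho(1) = -0.2315.
Step k = 2:
  phi_22 = [rho(2) - phi_11 rho(1)] / [1 - phi_11 rho(1)] = [0.0432 - (-0.2315)(-0.2315)] / [1 - (-0.2315)(-0.2315)]
         = -0.01039225 / 0.94640775 = -0.011.
Therefore phi_{22} = -0.0110.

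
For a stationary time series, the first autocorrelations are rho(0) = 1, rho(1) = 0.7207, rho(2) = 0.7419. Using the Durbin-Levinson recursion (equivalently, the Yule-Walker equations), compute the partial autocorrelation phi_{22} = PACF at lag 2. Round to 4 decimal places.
\phi_{22} = 0.4630

The PACF at lag k is phi_{kk}, the last component of the solution
to the Yule-Walker system G_k phi = r_k where
  (G_k)_{ij} = rho(|i - j|), (r_k)_i = rho(i), i,j = 1..k.
Equivalently, Durbin-Levinson gives phi_{kk} iteratively:
  phi_{11} = rho(1)
  phi_{kk} = [rho(k) - sum_{j=1..k-1} phi_{k-1,j} rho(k-j)]
            / [1 - sum_{j=1..k-1} phi_{k-1,j} rho(j)],
  phi_{k,j} = phi_{k-1,j} - phi_{kk} phi_{k-1,k-j},  j = 1..k-1.
Step k = 1:
  phi_11 = rho(1) = 0.7207.
Step k = 2:
  phi_22 = [rho(2) - phi_11 rho(1)] / [1 - phi_11 rho(1)] = [0.7419 - (0.7207)(0.7207)] / [1 - (0.7207)(0.7207)]
         = 0.22249151 / 0.48059151 = 0.463.
Therefore phi_{22} = 0.4630.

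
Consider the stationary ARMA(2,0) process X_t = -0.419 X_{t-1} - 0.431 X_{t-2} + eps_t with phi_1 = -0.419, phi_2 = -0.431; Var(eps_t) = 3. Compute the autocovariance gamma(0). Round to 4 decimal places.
\gamma(0) = 4.0299

Multiply the model equation by X_{t-k} and take expectations. With theta_0 = psi_0 = 1 and psi_j the MA(infinity) weights, this gives
  gamma(k) - sum_i phi_i gamma(k-i) = c_k,
  c_k = sigma^2 * sum_{j=k..q} theta_j psi_{j-k}   (c_k = 0 for k > q),
using gamma(-m) = gamma(m).
Pure AR (q = 0): c_0 = sigma^2 = 3, c_k = 0 for k >= 1.
Equations for k = 0, 1, 2 (AR order 2, c_2 = 0):
  (E0) gamma(0) = phi_1 gamma(1) + phi_2 gamma(2) + c_0
  (E1) gamma(1) = phi_1 gamma(0) + phi_2 gamma(1) + c_1
  (E2) gamma(2) = phi_1 gamma(1) + phi_2 gamma(0)
From (E1): gamma(1) = A gamma(0) + B with
  A = phi_1 / (1 - phi_2) = -0.419 / 1.431 = -0.292802,   B = c_1 / (1 - phi_2) = 0 / 1.431 = 0.
Insert (E2) into (E0): gamma(0) (1 - phi_2^2) = phi_1 (1 + phi_2) gamma(1) + c_0.
  phi_1 (1 + phi_2) = (-0.419)(0.569) = -0.238411,   1 - phi_2^2 = 0.814239.
Replace gamma(1) by A gamma(0) + B and collect gamma(0):
  gamma(0) [0.814239 - (-0.238411)(-0.292802)] = c_0 = 3
  gamma(0) * 0.744432 = 3
  gamma(0) = 3 / 0.744432 = 4.02992.
Therefore gamma(0) = 4.0299 (to 4 decimal places).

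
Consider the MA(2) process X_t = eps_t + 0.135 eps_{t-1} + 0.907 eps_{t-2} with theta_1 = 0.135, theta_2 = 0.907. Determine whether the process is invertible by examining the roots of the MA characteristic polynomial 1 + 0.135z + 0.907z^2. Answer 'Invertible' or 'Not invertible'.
\text{Invertible}

The MA(q) characteristic polynomial is P(z) = 1 + 0.135z + 0.907z^2.
Invertibility requires all roots to lie outside the unit circle, i.e. |z| > 1 for every root.
Set 1 + (0.135) z + (0.907) z^2 = 0, i.e. a z^2 + b z + c = 0 with a = 0.907, b = 0.135, c = 1.
Discriminant D = b^2 - 4ac = (0.135)^2 - 4*(0.907)*1 = 0.018225 - (3.628) = -3.609775.
D < 0, so the roots are the complex-conjugate pair z = (-b +/- i sqrt(-D)) / (2a) = -0.0744 +/- 1.0474i.
For a conjugate pair |z|^2 = z * conj(z) = (product of roots) = c/a = 1/(0.907) = 1.102536, so |z| = sqrt(1.102536) = 1.05 for both roots.
Moduli of all roots: 1.0500, 1.0500.
All moduli strictly greater than 1? Yes.
Verdict: Invertible.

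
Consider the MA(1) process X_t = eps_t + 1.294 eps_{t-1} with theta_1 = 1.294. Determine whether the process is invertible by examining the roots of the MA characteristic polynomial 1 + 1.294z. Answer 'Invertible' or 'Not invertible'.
\text{Not invertible}

The MA(q) characteristic polynomial is P(z) = 1 + 1.294z.
Invertibility requires all roots to lie outside the unit circle, i.e. |z| > 1 for every root.
This is linear in z: 1 + (1.294) z = 0  =>  z = -1/(1.294) = -0.772798,  |z| = 0.772798.
Moduli of all roots: 0.7728.
All moduli strictly greater than 1? No.
Verdict: Not invertible.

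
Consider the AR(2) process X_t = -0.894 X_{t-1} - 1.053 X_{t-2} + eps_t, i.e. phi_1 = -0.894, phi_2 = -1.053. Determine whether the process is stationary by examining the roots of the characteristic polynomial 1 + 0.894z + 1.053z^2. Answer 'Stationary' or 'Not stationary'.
\text{Not stationary}

The AR(p) characteristic polynomial is P(z) = 1 + 0.894z + 1.053z^2.
Stationarity requires all roots to lie outside the unit circle, i.e. |z| > 1 for every root.
Set 1 + (0.894) z + (1.053) z^2 = 0, i.e. a z^2 + b z + c = 0 with a = 1.053, b = 0.894, c = 1.
Discriminant D = b^2 - 4ac = (0.894)^2 - 4*(1.053)*1 = 0.799236 - (4.212) = -3.412764.
D < 0, so the roots are the complex-conjugate pair z = (-b +/- i sqrt(-D)) / (2a) = -0.4245 +/- 0.8772i.
For a conjugate pair |z|^2 = z * conj(z) = (product of roots) = c/a = 1/(1.053) = 0.949668, so |z| = sqrt(0.949668) = 0.9745 for both roots.
Moduli of all roots: 0.9745, 0.9745.
All moduli strictly greater than 1? No.
Verdict: Not stationary.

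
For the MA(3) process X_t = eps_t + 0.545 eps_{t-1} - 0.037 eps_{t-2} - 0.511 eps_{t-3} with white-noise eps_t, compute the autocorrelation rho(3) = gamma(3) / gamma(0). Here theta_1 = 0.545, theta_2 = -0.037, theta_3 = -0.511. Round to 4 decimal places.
\rho(3) = -0.3277

For an MA(q) process with theta_0 = 1, the autocovariance is
  gamma(k) = sigma^2 * sum_{i=0..q-k} theta_i * theta_{i+k},
and rho(k) = gamma(k) / gamma(0). Sigma^2 cancels.
  numerator   = (1)*(-0.511) = -0.511.
  denominator = (1)^2 + (0.545)^2 + (-0.037)^2 + (-0.511)^2 = 1.559515.
  rho(3) = -0.511 / 1.559515 = -0.3277.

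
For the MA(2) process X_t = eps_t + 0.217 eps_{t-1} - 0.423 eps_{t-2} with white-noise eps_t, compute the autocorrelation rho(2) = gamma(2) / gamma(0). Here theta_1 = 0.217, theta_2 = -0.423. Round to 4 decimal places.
\rho(2) = -0.3450

For an MA(q) process with theta_0 = 1, the autocovariance is
  gamma(k) = sigma^2 * sum_{i=0..q-k} theta_i * theta_{i+k},
and rho(k) = gamma(k) / gamma(0). Sigma^2 cancels.
  numerator   = (1)*(-0.423) = -0.423.
  denominator = (1)^2 + (0.217)^2 + (-0.423)^2 = 1.226018.
  rho(2) = -0.423 / 1.226018 = -0.3450.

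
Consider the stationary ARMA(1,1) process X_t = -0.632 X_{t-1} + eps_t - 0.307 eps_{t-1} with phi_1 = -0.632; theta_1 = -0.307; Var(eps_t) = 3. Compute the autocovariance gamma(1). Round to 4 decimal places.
\gamma(1) = -5.6006

Multiply the model equation by X_{t-k} and take expectations. With theta_0 = psi_0 = 1 and psi_j the MA(infinity) weights, this gives
  gamma(k) - sum_i phi_i gamma(k-i) = c_k,
  c_k = sigma^2 * sum_{j=k..q} theta_j psi_{j-k}   (c_k = 0 for k > q),
using gamma(-m) = gamma(m).
psi-weights needed (psi_j = theta_j + sum_i phi_i psi_{j-i}):
  psi_1 = theta_1 + phi_1 = -0.307 + (-0.632) = -0.939
Right-hand sides:
  c_0 = sigma^2 (1 + theta_1 psi_1) = 3 * (1 + (-0.307)(-0.939)) = 3 * 1.288273 = 3.864819
  c_1 = sigma^2 theta_1 = 3 * (-0.307) = -0.921
  c_2 = 0
Equations for k = 0 and k = 1 (AR order 1):
  gamma(0) = phi_1 gamma(1) + c_0
  gamma(1) = phi_1 gamma(0) + c_1
Substituting the second into the first: gamma(0) (1 - phi_1^2) = c_0 + phi_1 c_1, so
  gamma(0) = (c_0 + phi_1 c_1) / (1 - phi_1^2) = (3.864819 + (-0.632)(-0.921)) / (1 - (-0.632)^2) = 4.446891 / 0.600576 = 7.404377.
  gamma(1) = phi_1 gamma(0) + c_1 = (-0.632)(7.404377) + (-0.921) = -5.600566.
Therefore gamma(1) = -5.6006 (to 4 decimal places).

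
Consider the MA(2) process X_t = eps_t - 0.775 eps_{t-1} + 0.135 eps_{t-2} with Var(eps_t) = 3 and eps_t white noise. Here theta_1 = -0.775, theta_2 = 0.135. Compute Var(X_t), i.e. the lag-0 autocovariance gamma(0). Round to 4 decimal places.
\gamma(0) = 4.8566

For an MA(q) process X_t = eps_t + sum_i theta_i eps_{t-i} with
Var(eps_t) = sigma^2, the variance is
  gamma(0) = sigma^2 * (1 + sum_i theta_i^2).
  sum_i theta_i^2 = (-0.775)^2 + (0.135)^2 = 0.600625 + 0.018225 = 0.61885.
  gamma(0) = 3 * (1 + 0.61885) = 3 * 1.61885 = 4.85655, which rounds to 4.8566.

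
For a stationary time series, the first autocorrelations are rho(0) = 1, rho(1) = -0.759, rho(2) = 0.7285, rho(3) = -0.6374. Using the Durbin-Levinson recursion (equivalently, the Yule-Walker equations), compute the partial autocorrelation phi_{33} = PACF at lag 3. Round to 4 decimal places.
\phi_{33} = -0.0281

The PACF at lag k is phi_{kk}, the last component of the solution
to the Yule-Walker system G_k phi = r_k where
  (G_k)_{ij} = rho(|i - j|), (r_k)_i = rho(i), i,j = 1..k.
Equivalently, Durbin-Levinson gives phi_{kk} iteratively:
  phi_{11} = rho(1)
  phi_{kk} = [rho(k) - sum_{j=1..k-1} phi_{k-1,j} rho(k-j)]
            / [1 - sum_{j=1..k-1} phi_{k-1,j} rho(j)],
  phi_{k,j} = phi_{k-1,j} - phi_{kk} phi_{k-1,k-j},  j = 1..k-1.
Step k = 1:
  phi_11 = rho(1) = -0.759.
Step k = 2:
  phi_22 = [rho(2) - phi_11 rho(1)] / [1 - phi_11 rho(1)] = [0.7285 - (-0.759)(-0.759)] / [1 - (-0.759)(-0.759)]
         = 0.152419 / 0.423919 = 0.359547.
  Update: phi_21 = phi_11 - phi_22 phi_11 = -0.759 - (0.359547)(-0.759) = -0.486103.
Step k = 3:
  phi_33 = [rho(3) - phi_21 rho(2) - phi_22 rho(1)] / [1 - phi_21 rho(1) - phi_22 rho(2)]
    numerator   = -0.6374 - (-0.486103)(0.7285) - (0.359547)(-0.759) = -0.01037709
    denominator = 1 - (-0.486103)(-0.759) - (0.359547)(0.7285) = 0.36911714
  phi_33 = -0.01037709 / 0.36911714 = -0.0281.
Therefore phi_{33} = -0.0281.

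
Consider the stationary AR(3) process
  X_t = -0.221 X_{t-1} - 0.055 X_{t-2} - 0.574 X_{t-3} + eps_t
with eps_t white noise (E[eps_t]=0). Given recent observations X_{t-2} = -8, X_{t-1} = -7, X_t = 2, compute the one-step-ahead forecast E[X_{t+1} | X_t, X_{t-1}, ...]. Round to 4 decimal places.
E[X_{t+1} \mid \mathcal F_t] = 4.5350

For an AR(p) model X_t = c + sum_i phi_i X_{t-i} + eps_t, the
one-step-ahead conditional mean is
  E[X_{t+1} | X_t, ...] = c + sum_i phi_i X_{t+1-i}.
Substitute known values:
  E[X_{t+1} | ...] = (-0.221) * (2) + (-0.055) * (-7) + (-0.574) * (-8)
                   = 4.5350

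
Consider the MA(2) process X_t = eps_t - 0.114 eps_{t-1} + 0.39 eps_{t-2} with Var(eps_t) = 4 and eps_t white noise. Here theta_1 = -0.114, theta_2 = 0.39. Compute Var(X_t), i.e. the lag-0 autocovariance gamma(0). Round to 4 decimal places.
\gamma(0) = 4.6604

For an MA(q) process X_t = eps_t + sum_i theta_i eps_{t-i} with
Var(eps_t) = sigma^2, the variance is
  gamma(0) = sigma^2 * (1 + sum_i theta_i^2).
  sum_i theta_i^2 = (-0.114)^2 + (0.39)^2 = 0.012996 + 0.1521 = 0.165096.
  gamma(0) = 4 * (1 + 0.165096) = 4 * 1.165096 = 4.660384, which rounds to 4.6604.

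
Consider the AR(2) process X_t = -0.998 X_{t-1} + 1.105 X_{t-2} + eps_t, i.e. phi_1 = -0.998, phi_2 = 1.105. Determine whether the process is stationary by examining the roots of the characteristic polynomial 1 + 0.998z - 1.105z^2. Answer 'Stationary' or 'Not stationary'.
\text{Not stationary}

The AR(p) characteristic polynomial is P(z) = 1 + 0.998z - 1.105z^2.
Stationarity requires all roots to lie outside the unit circle, i.e. |z| > 1 for every root.
Set 1 + (0.998) z + (-1.105) z^2 = 0, i.e. a z^2 + b z + c = 0 with a = -1.105, b = 0.998, c = 1.
Discriminant D = b^2 - 4ac = (0.998)^2 - 4*(-1.105)*1 = 0.996004 - (-4.42) = 5.416004.
D >= 0, so the roots are real: z = (-b +/- sqrt(D)) / (2a) = (-0.998 +/- 2.327231) / (-2.21).
  z_1 = (-0.998 + 2.327231) / (-2.21) = -0.6015,   |z_1| = 0.6015.
  z_2 = (-0.998 - 2.327231) / (-2.21) = 1.5046,   |z_2| = 1.5046.
Moduli of all roots: 0.6015, 1.5046.
All moduli strictly greater than 1? No.
Verdict: Not stationary.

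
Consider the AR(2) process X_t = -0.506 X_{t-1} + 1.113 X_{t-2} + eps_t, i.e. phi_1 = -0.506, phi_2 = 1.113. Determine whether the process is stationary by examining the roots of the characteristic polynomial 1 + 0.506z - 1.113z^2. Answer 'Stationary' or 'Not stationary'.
\text{Not stationary}

The AR(p) characteristic polynomial is P(z) = 1 + 0.506z - 1.113z^2.
Stationarity requires all roots to lie outside the unit circle, i.e. |z| > 1 for every root.
Set 1 + (0.506) z + (-1.113) z^2 = 0, i.e. a z^2 + b z + c = 0 with a = -1.113, b = 0.506, c = 1.
Discriminant D = b^2 - 4ac = (0.506)^2 - 4*(-1.113)*1 = 0.256036 - (-4.452) = 4.708036.
D >= 0, so the roots are real: z = (-b +/- sqrt(D)) / (2a) = (-0.506 +/- 2.169801) / (-2.226).
  z_1 = (-0.506 + 2.169801) / (-2.226) = -0.7474,   |z_1| = 0.7474.
  z_2 = (-0.506 - 2.169801) / (-2.226) = 1.2021,   |z_2| = 1.2021.
Moduli of all roots: 0.7474, 1.2021.
All moduli strictly greater than 1? No.
Verdict: Not stationary.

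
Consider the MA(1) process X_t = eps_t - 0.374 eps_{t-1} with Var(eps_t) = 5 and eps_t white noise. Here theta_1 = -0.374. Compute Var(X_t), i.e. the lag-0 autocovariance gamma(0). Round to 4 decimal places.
\gamma(0) = 5.6994

For an MA(q) process X_t = eps_t + sum_i theta_i eps_{t-i} with
Var(eps_t) = sigma^2, the variance is
  gamma(0) = sigma^2 * (1 + sum_i theta_i^2).
  sum_i theta_i^2 = (-0.374)^2 = 0.139876.
  gamma(0) = 5 * (1 + 0.139876) = 5 * 1.139876 = 5.69938, which rounds to 5.6994.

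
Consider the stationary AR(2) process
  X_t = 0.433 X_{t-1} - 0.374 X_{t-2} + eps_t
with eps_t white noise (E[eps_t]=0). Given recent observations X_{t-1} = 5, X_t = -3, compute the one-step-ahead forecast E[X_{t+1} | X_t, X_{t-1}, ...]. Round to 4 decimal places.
E[X_{t+1} \mid \mathcal F_t] = -3.1690

For an AR(p) model X_t = c + sum_i phi_i X_{t-i} + eps_t, the
one-step-ahead conditional mean is
  E[X_{t+1} | X_t, ...] = c + sum_i phi_i X_{t+1-i}.
Substitute known values:
  E[X_{t+1} | ...] = (0.433) * (-3) + (-0.374) * (5)
                   = -3.1690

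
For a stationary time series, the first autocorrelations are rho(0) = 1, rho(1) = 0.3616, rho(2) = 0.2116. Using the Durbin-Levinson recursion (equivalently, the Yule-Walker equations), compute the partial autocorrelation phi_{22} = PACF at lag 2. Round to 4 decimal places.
\phi_{22} = 0.0930

The PACF at lag k is phi_{kk}, the last component of the solution
to the Yule-Walker system G_k phi = r_k where
  (G_k)_{ij} = rho(|i - j|), (r_k)_i = rho(i), i,j = 1..k.
Equivalently, Durbin-Levinson gives phi_{kk} iteratively:
  phi_{11} = rho(1)
  phi_{kk} = [rho(k) - sum_{j=1..k-1} phi_{k-1,j} rho(k-j)]
            / [1 - sum_{j=1..k-1} phi_{k-1,j} rho(j)],
  phi_{k,j} = phi_{k-1,j} - phi_{kk} phi_{k-1,k-j},  j = 1..k-1.
Step k = 1:
  phi_11 = rho(1) = 0.3616.
Step k = 2:
  phi_22 = [rho(2) - phi_11 rho(1)] / [1 - phi_11 rho(1)] = [0.2116 - (0.3616)(0.3616)] / [1 - (0.3616)(0.3616)]
         = 0.08084544 / 0.86924544 = 0.093.
Therefore phi_{22} = 0.0930.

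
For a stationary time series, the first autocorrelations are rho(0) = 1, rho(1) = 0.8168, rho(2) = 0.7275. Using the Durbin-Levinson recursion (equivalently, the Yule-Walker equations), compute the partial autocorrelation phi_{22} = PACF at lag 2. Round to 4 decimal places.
\phi_{22} = 0.1813

The PACF at lag k is phi_{kk}, the last component of the solution
to the Yule-Walker system G_k phi = r_k where
  (G_k)_{ij} = rho(|i - j|), (r_k)_i = rho(i), i,j = 1..k.
Equivalently, Durbin-Levinson gives phi_{kk} iteratively:
  phi_{11} = rho(1)
  phi_{kk} = [rho(k) - sum_{j=1..k-1} phi_{k-1,j} rho(k-j)]
            / [1 - sum_{j=1..k-1} phi_{k-1,j} rho(j)],
  phi_{k,j} = phi_{k-1,j} - phi_{kk} phi_{k-1,k-j},  j = 1..k-1.
Step k = 1:
  phi_11 = rho(1) = 0.8168.
Step k = 2:
  phi_22 = [rho(2) - phi_11 rho(1)] / [1 - phi_11 rho(1)] = [0.7275 - (0.8168)(0.8168)] / [1 - (0.8168)(0.8168)]
         = 0.06033776 / 0.33283776 = 0.1813.
Therefore phi_{22} = 0.1813.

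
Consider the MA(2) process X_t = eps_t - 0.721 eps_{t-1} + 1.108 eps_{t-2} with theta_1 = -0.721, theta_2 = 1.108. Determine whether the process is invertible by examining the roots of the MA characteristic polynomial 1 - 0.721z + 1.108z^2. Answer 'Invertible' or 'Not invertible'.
\text{Not invertible}

The MA(q) characteristic polynomial is P(z) = 1 - 0.721z + 1.108z^2.
Invertibility requires all roots to lie outside the unit circle, i.e. |z| > 1 for every root.
Set 1 + (-0.721) z + (1.108) z^2 = 0, i.e. a z^2 + b z + c = 0 with a = 1.108, b = -0.721, c = 1.
Discriminant D = b^2 - 4ac = (-0.721)^2 - 4*(1.108)*1 = 0.519841 - (4.432) = -3.912159.
D < 0, so the roots are the complex-conjugate pair z = (-b +/- i sqrt(-D)) / (2a) = 0.3254 +/- 0.8926i.
For a conjugate pair |z|^2 = z * conj(z) = (product of roots) = c/a = 1/(1.108) = 0.902527, so |z| = sqrt(0.902527) = 0.95 for both roots.
Moduli of all roots: 0.9500, 0.9500.
All moduli strictly greater than 1? No.
Verdict: Not invertible.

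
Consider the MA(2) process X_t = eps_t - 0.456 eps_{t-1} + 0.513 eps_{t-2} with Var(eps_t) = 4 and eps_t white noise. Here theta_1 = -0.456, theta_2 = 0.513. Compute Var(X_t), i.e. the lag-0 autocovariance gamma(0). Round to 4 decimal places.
\gamma(0) = 5.8844

For an MA(q) process X_t = eps_t + sum_i theta_i eps_{t-i} with
Var(eps_t) = sigma^2, the variance is
  gamma(0) = sigma^2 * (1 + sum_i theta_i^2).
  sum_i theta_i^2 = (-0.456)^2 + (0.513)^2 = 0.207936 + 0.263169 = 0.471105.
  gamma(0) = 4 * (1 + 0.471105) = 4 * 1.471105 = 5.88442, which rounds to 5.8844.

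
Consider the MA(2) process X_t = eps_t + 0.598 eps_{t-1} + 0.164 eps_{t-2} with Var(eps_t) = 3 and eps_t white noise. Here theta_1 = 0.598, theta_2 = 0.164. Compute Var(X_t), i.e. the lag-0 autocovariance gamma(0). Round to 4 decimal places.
\gamma(0) = 4.1535

For an MA(q) process X_t = eps_t + sum_i theta_i eps_{t-i} with
Var(eps_t) = sigma^2, the variance is
  gamma(0) = sigma^2 * (1 + sum_i theta_i^2).
  sum_i theta_i^2 = (0.598)^2 + (0.164)^2 = 0.357604 + 0.026896 = 0.3845.
  gamma(0) = 3 * (1 + 0.3845) = 3 * 1.3845 = 4.1535.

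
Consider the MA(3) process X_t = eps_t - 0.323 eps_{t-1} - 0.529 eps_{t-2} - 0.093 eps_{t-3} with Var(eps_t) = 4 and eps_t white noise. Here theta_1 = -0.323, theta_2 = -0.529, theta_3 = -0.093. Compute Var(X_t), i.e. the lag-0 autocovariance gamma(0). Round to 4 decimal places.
\gamma(0) = 5.5713

For an MA(q) process X_t = eps_t + sum_i theta_i eps_{t-i} with
Var(eps_t) = sigma^2, the variance is
  gamma(0) = sigma^2 * (1 + sum_i theta_i^2).
  sum_i theta_i^2 = (-0.323)^2 + (-0.529)^2 + (-0.093)^2 = 0.104329 + 0.279841 + 0.008649 = 0.392819.
  gamma(0) = 4 * (1 + 0.392819) = 4 * 1.392819 = 5.571276, which rounds to 5.5713.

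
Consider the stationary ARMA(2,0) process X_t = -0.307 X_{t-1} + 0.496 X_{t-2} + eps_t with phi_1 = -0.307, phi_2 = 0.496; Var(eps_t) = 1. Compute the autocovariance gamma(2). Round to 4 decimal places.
\gamma(2) = 1.4402

Multiply the model equation by X_{t-k} and take expectations. With theta_0 = psi_0 = 1 and psi_j the MA(infinity) weights, this gives
  gamma(k) - sum_i phi_i gamma(k-i) = c_k,
  c_k = sigma^2 * sum_{j=k..q} theta_j psi_{j-k}   (c_k = 0 for k > q),
using gamma(-m) = gamma(m).
Pure AR (q = 0): c_0 = sigma^2 = 1, c_k = 0 for k >= 1.
Equations for k = 0, 1, 2 (AR order 2, c_2 = 0):
  (E0) gamma(0) = phi_1 gamma(1) + phi_2 gamma(2) + c_0
  (E1) gamma(1) = phi_1 gamma(0) + phi_2 gamma(1) + c_1
  (E2) gamma(2) = phi_1 gamma(1) + phi_2 gamma(0)
From (E1): gamma(1) = A gamma(0) + B with
  A = phi_1 / (1 - phi_2) = -0.307 / 0.504 = -0.609127,   B = c_1 / (1 - phi_2) = 0 / 0.504 = 0.
Insert (E2) into (E0): gamma(0) (1 - phi_2^2) = phi_1 (1 + phi_2) gamma(1) + c_0.
  phi_1 (1 + phi_2) = (-0.307)(1.496) = -0.459272,   1 - phi_2^2 = 0.753984.
Replace gamma(1) by A gamma(0) + B and collect gamma(0):
  gamma(0) [0.753984 - (-0.459272)(-0.609127)] = c_0 = 1
  gamma(0) * 0.474229 = 1
  gamma(0) = 1 / 0.474229 = 2.108686.
  gamma(1) = A gamma(0) = (-0.609127)(2.108686) = -1.284457.
  gamma(2) = phi_1 gamma(1) + phi_2 gamma(0) = (-0.307)(-1.284457) + (0.496)(2.108686) = 1.440237.
Therefore gamma(2) = 1.4402 (to 4 decimal places).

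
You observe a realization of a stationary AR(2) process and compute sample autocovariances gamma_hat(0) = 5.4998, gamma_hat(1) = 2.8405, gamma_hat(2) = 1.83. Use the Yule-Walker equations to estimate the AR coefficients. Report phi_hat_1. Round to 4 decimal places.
\hat\phi_{1} = 0.4700

The Yule-Walker equations for an AR(p) process read, in matrix form,
  Gamma_p phi = r_p,   with   (Gamma_p)_{ij} = gamma(|i - j|),
                       (r_p)_i = gamma(i),   i,j = 1..p.
Substitute the sample gammas (Toeplitz matrix and right-hand side of size 2):
  Gamma_p = [[5.4998, 2.8405], [2.8405, 5.4998]]
  r_p     = [2.8405, 1.83]
Written out:
  5.4998 phi_1 + 2.8405 phi_2 = 2.8405
  2.8405 phi_1 + 5.4998 phi_2 = 1.83
Solve by Cramer's rule:
  det = gamma(0)^2 - gamma(1)^2 = (5.4998)^2 - (2.8405)^2 = 30.24780004 - 8.06844025 = 22.17935979
  phi_hat_1 = [gamma(1) gamma(0) - gamma(1) gamma(2)] / det = [(2.8405)(5.4998) - (2.8405)(1.83)] / 22.17935979 = 10.4240669 / 22.17935979 = 0.47
  phi_hat_2 = [gamma(0) gamma(2) - gamma(1)^2] / det = [(5.4998)(1.83) - (2.8405)^2] / 22.17935979 = 1.99619375 / 22.17935979 = 0.09
So phi_hat = [0.4700, 0.0900].
Therefore phi_hat_1 = 0.4700.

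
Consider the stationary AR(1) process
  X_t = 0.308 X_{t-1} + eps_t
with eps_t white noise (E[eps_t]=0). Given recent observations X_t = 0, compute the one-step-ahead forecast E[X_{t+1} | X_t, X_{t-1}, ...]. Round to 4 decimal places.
E[X_{t+1} \mid \mathcal F_t] = 0.0000

For an AR(p) model X_t = c + sum_i phi_i X_{t-i} + eps_t, the
one-step-ahead conditional mean is
  E[X_{t+1} | X_t, ...] = c + sum_i phi_i X_{t+1-i}.
Substitute known values:
  E[X_{t+1} | ...] = (0.308) * (0)
                   = 0.0000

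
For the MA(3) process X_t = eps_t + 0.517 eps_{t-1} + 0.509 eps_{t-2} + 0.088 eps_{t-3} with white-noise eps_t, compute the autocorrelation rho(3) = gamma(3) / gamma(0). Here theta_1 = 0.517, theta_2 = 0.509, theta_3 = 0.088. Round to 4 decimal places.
\rho(3) = 0.0574

For an MA(q) process with theta_0 = 1, the autocovariance is
  gamma(k) = sigma^2 * sum_{i=0..q-k} theta_i * theta_{i+k},
and rho(k) = gamma(k) / gamma(0). Sigma^2 cancels.
  numerator   = (1)*(0.088) = 0.088.
  denominator = (1)^2 + (0.517)^2 + (0.509)^2 + (0.088)^2 = 1.534114.
  rho(3) = 0.088 / 1.534114 = 0.0574.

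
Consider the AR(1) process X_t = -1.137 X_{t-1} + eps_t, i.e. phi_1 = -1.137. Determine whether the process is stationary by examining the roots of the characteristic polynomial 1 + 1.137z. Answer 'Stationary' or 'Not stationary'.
\text{Not stationary}

The AR(p) characteristic polynomial is P(z) = 1 + 1.137z.
Stationarity requires all roots to lie outside the unit circle, i.e. |z| > 1 for every root.
This is linear in z: 1 + (1.137) z = 0  =>  z = -1/(1.137) = -0.879507,  |z| = 0.879507.
Moduli of all roots: 0.8795.
All moduli strictly greater than 1? No.
Verdict: Not stationary.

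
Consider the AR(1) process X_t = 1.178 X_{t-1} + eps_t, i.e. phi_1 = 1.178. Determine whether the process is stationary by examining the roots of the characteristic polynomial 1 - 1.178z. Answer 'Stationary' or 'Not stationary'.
\text{Not stationary}

The AR(p) characteristic polynomial is P(z) = 1 - 1.178z.
Stationarity requires all roots to lie outside the unit circle, i.e. |z| > 1 for every root.
This is linear in z: 1 + (-1.178) z = 0  =>  z = -1/(-1.178) = 0.848896,  |z| = 0.848896.
Moduli of all roots: 0.8489.
All moduli strictly greater than 1? No.
Verdict: Not stationary.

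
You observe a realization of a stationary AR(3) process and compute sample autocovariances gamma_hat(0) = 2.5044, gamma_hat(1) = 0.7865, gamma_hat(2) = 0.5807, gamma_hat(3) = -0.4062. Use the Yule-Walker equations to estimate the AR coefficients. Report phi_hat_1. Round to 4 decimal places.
\hat\phi_{1} = 0.3130

The Yule-Walker equations for an AR(p) process read, in matrix form,
  Gamma_p phi = r_p,   with   (Gamma_p)_{ij} = gamma(|i - j|),
                       (r_p)_i = gamma(i),   i,j = 1..p.
Substitute the sample gammas (Toeplitz matrix and right-hand side of size 3):
  Gamma_p = [[2.5044, 0.7865, 0.5807], [0.7865, 2.5044, 0.7865], [0.5807, 0.7865, 2.5044]]
  r_p     = [0.7865, 0.5807, -0.4062]
Written out (R1..R3):
  (R1) 2.5044 phi_1 + 0.7865 phi_2 + 0.5807 phi_3 = 0.7865
  (R2) 0.7865 phi_1 + 2.5044 phi_2 + 0.7865 phi_3 = 0.5807
  (R3) 0.5807 phi_1 + 0.7865 phi_2 + 2.5044 phi_3 = -0.4062
Gaussian elimination:
  R2 <- R2 - (0.7865/2.5044) R1 = R2 - (0.314047) R1:  2.257402 phi_2 + 0.604133 phi_3 = 0.333702
  R3 <- R3 - (0.5807/2.5044) R1 = R3 - (0.231872) R1:  0.604133 phi_2 + 2.369752 phi_3 = -0.588567
  R3 <- R3 - (0.604133/2.257402) R2 = R3 - (0.267623) R2:  2.208072 phi_3 = -0.677874
Back-substitution:
  phi_hat_3 = -0.677874 / 2.208072 = -0.306998
  phi_hat_2 = (0.333702 - (0.604133)(-0.306998)) / 2.257402 = 0.229985
  phi_hat_1 = (0.7865 - (0.7865)(0.229985) - (0.5807)(-0.306998)) / 2.5044 = 0.313005
So phi_hat = [0.3130, 0.2300, -0.3070].
Therefore phi_hat_1 = 0.3130.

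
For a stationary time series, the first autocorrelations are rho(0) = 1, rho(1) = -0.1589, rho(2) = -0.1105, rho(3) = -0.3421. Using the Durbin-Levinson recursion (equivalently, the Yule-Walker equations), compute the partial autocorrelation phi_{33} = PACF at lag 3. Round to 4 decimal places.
\phi_{33} = -0.4020

The PACF at lag k is phi_{kk}, the last component of the solution
to the Yule-Walker system G_k phi = r_k where
  (G_k)_{ij} = rho(|i - j|), (r_k)_i = rho(i), i,j = 1..k.
Equivalently, Durbin-Levinson gives phi_{kk} iteratively:
  phi_{11} = rho(1)
  phi_{kk} = [rho(k) - sum_{j=1..k-1} phi_{k-1,j} rho(k-j)]
            / [1 - sum_{j=1..k-1} phi_{k-1,j} rho(j)],
  phi_{k,j} = phi_{k-1,j} - phi_{kk} phi_{k-1,k-j},  j = 1..k-1.
Step k = 1:
  phi_11 = rho(1) = -0.1589.
Step k = 2:
  phi_22 = [rho(2) - phi_11 rho(1)] / [1 - phi_11 rho(1)] = [-0.1105 - (-0.1589)(-0.1589)] / [1 - (-0.1589)(-0.1589)]
         = -0.13574921 / 0.97475079 = -0.139266.
  Update: phi_21 = phi_11 - phi_22 phi_11 = -0.1589 - (-0.139266)(-0.1589) = -0.181029.
Step k = 3:
  phi_33 = [rho(3) - phi_21 rho(2) - phi_22 rho(1)] / [1 - phi_21 rho(1) - phi_22 rho(2)]
    numerator   = -0.3421 - (-0.181029)(-0.1105) - (-0.139266)(-0.1589) = -0.38423303
    denominator = 1 - (-0.181029)(-0.1589) - (-0.139266)(-0.1105) = 0.9558456
  phi_33 = -0.38423303 / 0.9558456 = -0.402.
Therefore phi_{33} = -0.4020.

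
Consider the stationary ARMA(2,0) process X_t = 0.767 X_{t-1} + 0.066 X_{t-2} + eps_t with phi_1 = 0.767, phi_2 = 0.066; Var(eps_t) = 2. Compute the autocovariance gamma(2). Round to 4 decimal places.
\gamma(2) = 4.2926

Multiply the model equation by X_{t-k} and take expectations. With theta_0 = psi_0 = 1 and psi_j the MA(infinity) weights, this gives
  gamma(k) - sum_i phi_i gamma(k-i) = c_k,
  c_k = sigma^2 * sum_{j=k..q} theta_j psi_{j-k}   (c_k = 0 for k > q),
using gamma(-m) = gamma(m).
Pure AR (q = 0): c_0 = sigma^2 = 2, c_k = 0 for k >= 1.
Equations for k = 0, 1, 2 (AR order 2, c_2 = 0):
  (E0) gamma(0) = phi_1 gamma(1) + phi_2 gamma(2) + c_0
  (E1) gamma(1) = phi_1 gamma(0) + phi_2 gamma(1) + c_1
  (E2) gamma(2) = phi_1 gamma(1) + phi_2 gamma(0)
From (E1): gamma(1) = A gamma(0) + B with
  A = phi_1 / (1 - phi_2) = 0.767 / 0.934 = 0.821199,   B = c_1 / (1 - phi_2) = 0 / 0.934 = 0.
Insert (E2) into (E0): gamma(0) (1 - phi_2^2) = phi_1 (1 + phi_2) gamma(1) + c_0.
  phi_1 (1 + phi_2) = (0.767)(1.066) = 0.817622,   1 - phi_2^2 = 0.995644.
Replace gamma(1) by A gamma(0) + B and collect gamma(0):
  gamma(0) [0.995644 - (0.817622)(0.821199)] = c_0 = 2
  gamma(0) * 0.324214 = 2
  gamma(0) = 2 / 0.324214 = 6.168774.
  gamma(1) = A gamma(0) = (0.821199)(6.168774) = 5.065792.
  gamma(2) = phi_1 gamma(1) + phi_2 gamma(0) = (0.767)(5.065792) + (0.066)(6.168774) = 4.292602.
Therefore gamma(2) = 4.2926 (to 4 decimal places).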